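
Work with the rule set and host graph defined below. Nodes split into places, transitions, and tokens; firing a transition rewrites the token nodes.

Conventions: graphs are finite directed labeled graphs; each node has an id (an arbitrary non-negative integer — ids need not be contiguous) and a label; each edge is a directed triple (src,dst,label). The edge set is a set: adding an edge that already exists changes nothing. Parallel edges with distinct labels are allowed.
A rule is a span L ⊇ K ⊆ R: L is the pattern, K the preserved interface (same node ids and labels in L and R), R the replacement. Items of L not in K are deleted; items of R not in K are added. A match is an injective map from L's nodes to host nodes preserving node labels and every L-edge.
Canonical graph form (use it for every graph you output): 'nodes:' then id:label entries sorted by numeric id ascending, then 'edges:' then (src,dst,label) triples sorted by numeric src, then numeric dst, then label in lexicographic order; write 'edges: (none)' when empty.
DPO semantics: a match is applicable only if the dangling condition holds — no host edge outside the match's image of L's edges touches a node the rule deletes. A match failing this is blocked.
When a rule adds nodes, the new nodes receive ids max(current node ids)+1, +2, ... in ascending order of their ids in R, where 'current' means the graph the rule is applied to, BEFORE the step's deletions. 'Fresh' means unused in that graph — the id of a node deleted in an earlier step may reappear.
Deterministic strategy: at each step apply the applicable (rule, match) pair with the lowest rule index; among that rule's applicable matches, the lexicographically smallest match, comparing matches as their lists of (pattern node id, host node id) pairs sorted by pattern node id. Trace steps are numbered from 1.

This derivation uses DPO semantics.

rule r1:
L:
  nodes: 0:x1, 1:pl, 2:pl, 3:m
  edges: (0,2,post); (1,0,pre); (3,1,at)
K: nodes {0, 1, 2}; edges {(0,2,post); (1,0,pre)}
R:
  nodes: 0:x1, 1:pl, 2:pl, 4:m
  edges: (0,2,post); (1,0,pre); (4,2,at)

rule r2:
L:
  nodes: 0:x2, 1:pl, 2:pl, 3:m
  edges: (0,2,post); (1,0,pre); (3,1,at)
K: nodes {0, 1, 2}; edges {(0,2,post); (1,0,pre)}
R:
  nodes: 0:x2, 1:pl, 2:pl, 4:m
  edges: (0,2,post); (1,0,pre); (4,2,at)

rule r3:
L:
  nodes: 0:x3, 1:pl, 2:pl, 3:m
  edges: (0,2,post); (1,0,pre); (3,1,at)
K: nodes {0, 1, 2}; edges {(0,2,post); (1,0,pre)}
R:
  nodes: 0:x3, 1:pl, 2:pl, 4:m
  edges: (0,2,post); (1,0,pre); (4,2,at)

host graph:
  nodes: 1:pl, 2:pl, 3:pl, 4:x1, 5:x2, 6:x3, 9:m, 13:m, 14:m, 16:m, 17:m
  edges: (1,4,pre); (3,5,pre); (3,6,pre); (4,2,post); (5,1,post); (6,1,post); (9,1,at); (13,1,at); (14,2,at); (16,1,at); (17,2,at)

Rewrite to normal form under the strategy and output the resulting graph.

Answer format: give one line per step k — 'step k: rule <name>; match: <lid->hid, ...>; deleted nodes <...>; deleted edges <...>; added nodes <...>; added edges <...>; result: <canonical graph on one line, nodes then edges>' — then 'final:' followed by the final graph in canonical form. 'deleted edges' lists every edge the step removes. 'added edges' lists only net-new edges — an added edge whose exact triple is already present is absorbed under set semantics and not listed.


step 1: rule r1; match: 0->4, 1->1, 2->2, 3->9; deleted nodes 9; deleted edges (9,1,at); added nodes 18; added edges (18,2,at); result: nodes: 1:pl, 2:pl, 3:pl, 4:x1, 5:x2, 6:x3, 13:m, 14:m, 16:m, 17:m, 18:m edges: (1,4,pre); (3,5,pre); (3,6,pre); (4,2,post); (5,1,post); (6,1,post); (13,1,at); (14,2,at); (16,1,at); (17,2,at); (18,2,at)
step 2: rule r1; match: 0->4, 1->1, 2->2, 3->13; deleted nodes 13; deleted edges (13,1,at); added nodes 19; added edges (19,2,at); result: nodes: 1:pl, 2:pl, 3:pl, 4:x1, 5:x2, 6:x3, 14:m, 16:m, 17:m, 18:m, 19:m edges: (1,4,pre); (3,5,pre); (3,6,pre); (4,2,post); (5,1,post); (6,1,post); (14,2,at); (16,1,at); (17,2,at); (18,2,at); (19,2,at)
step 3: rule r1; match: 0->4, 1->1, 2->2, 3->16; deleted nodes 16; deleted edges (16,1,at); added nodes 20; added edges (20,2,at); result: nodes: 1:pl, 2:pl, 3:pl, 4:x1, 5:x2, 6:x3, 14:m, 17:m, 18:m, 19:m, 20:m edges: (1,4,pre); (3,5,pre); (3,6,pre); (4,2,post); (5,1,post); (6,1,post); (14,2,at); (17,2,at); (18,2,at); (19,2,at); (20,2,at)
final:
nodes: 1:pl, 2:pl, 3:pl, 4:x1, 5:x2, 6:x3, 14:m, 17:m, 18:m, 19:m, 20:m
edges: (1,4,pre); (3,5,pre); (3,6,pre); (4,2,post); (5,1,post); (6,1,post); (14,2,at); (17,2,at); (18,2,at); (19,2,at); (20,2,at)


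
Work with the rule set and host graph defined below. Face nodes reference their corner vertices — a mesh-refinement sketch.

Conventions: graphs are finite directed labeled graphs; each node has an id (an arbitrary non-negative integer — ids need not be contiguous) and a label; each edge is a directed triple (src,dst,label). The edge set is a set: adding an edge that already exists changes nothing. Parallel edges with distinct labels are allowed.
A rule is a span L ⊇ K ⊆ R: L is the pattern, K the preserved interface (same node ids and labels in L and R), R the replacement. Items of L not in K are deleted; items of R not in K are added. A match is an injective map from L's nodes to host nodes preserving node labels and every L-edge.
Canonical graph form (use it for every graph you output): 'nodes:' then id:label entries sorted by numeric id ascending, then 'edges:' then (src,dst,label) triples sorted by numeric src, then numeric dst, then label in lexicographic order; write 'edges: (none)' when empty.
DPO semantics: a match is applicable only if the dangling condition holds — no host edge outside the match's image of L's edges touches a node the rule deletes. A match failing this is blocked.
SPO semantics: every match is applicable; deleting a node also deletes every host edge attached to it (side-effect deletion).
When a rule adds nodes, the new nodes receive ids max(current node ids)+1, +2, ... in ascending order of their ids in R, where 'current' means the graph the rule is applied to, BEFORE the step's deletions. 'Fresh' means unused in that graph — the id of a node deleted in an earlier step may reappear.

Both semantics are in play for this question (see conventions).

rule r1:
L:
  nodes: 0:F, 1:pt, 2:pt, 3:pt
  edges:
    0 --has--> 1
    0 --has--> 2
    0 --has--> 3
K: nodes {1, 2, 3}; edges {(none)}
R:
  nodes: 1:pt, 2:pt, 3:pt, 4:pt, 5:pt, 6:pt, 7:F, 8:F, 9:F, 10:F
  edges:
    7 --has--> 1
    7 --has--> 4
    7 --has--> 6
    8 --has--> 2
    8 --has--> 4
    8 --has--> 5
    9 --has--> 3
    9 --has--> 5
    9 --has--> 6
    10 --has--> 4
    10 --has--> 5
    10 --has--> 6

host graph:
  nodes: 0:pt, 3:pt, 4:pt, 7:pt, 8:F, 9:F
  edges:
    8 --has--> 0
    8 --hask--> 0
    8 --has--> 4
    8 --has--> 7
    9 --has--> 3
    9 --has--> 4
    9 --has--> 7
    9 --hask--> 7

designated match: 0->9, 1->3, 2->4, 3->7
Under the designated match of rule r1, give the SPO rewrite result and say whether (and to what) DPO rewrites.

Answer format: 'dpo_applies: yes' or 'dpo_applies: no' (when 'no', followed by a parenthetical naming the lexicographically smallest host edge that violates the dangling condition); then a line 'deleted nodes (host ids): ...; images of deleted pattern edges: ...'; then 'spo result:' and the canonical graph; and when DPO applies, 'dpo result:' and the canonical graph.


dpo_applies: no
(the rule deletes node 9, which keeps host edge (9,7,hask) outside the match image — the dangling condition fails, DPO blocks; SPO proceeds and side-deletes such edges)
deleted nodes (host ids): 9; images of deleted pattern edges: (9,3,has); (9,4,has); (9,7,has)
spo result:
nodes: 0:pt, 3:pt, 4:pt, 7:pt, 8:F, 10:pt, 11:pt, 12:pt, 13:F, 14:F, 15:F, 16:F
edges: (8,0,has); (8,0,hask); (8,4,has); (8,7,has); (13,3,has); (13,10,has); (13,12,has); (14,4,has); (14,10,has); (14,11,has); (15,7,has); (15,11,has); (15,12,has); (16,10,has); (16,11,has); (16,12,has)


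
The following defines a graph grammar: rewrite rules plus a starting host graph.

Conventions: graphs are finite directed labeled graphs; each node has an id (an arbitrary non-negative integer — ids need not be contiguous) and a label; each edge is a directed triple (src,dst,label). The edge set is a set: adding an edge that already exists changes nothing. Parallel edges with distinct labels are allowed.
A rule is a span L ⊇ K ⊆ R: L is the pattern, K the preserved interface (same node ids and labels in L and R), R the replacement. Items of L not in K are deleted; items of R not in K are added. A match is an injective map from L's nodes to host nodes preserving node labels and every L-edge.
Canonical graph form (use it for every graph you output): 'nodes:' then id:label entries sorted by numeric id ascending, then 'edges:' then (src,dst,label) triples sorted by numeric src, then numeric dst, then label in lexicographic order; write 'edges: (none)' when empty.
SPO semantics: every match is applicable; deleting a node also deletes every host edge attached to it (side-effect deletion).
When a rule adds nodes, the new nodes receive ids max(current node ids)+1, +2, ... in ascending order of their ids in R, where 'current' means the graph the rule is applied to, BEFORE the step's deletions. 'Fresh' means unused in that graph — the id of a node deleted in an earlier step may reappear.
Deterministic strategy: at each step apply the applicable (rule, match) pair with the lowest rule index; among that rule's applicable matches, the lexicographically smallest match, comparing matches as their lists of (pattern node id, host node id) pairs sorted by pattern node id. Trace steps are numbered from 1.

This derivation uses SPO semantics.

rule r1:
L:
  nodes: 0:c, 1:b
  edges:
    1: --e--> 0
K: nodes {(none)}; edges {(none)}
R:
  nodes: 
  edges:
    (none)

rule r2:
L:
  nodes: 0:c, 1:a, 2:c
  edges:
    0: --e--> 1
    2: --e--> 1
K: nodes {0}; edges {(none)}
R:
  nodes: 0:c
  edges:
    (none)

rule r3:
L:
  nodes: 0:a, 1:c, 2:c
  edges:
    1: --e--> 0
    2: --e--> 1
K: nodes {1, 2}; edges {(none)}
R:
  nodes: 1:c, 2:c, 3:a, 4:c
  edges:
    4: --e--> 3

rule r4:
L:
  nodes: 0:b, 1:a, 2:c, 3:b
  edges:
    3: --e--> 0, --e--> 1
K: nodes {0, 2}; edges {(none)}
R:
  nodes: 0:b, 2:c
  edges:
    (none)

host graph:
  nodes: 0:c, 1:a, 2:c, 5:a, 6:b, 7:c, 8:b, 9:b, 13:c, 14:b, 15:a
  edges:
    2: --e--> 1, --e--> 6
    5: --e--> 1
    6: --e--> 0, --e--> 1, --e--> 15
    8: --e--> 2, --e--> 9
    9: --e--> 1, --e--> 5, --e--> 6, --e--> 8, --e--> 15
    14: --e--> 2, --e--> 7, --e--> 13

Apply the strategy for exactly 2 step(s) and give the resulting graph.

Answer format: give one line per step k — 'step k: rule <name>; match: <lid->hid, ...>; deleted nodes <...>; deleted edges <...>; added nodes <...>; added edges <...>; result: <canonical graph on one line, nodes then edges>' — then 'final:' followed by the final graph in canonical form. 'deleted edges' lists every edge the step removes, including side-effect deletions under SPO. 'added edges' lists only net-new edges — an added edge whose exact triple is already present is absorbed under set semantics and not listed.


step 1: rule r1; match: 0->0, 1->6; deleted nodes 0, 6; deleted edges (2,6,e); (6,0,e); (6,1,e); (6,15,e); (9,6,e); added nodes (none); added edges (none); result: nodes: 1:a, 2:c, 5:a, 7:c, 8:b, 9:b, 13:c, 14:b, 15:a edges: (2,1,e); (5,1,e); (8,2,e); (8,9,e); (9,1,e); (9,5,e); (9,8,e); (9,15,e); (14,2,e); (14,7,e); (14,13,e)
step 2: rule r1; match: 0->2, 1->8; deleted nodes 2, 8; deleted edges (2,1,e); (8,2,e); (8,9,e); (9,8,e); (14,2,e); added nodes (none); added edges (none); result: nodes: 1:a, 5:a, 7:c, 9:b, 13:c, 14:b, 15:a edges: (5,1,e); (9,1,e); (9,5,e); (9,15,e); (14,7,e); (14,13,e)
final:
nodes: 1:a, 5:a, 7:c, 9:b, 13:c, 14:b, 15:a
edges: (5,1,e); (9,1,e); (9,5,e); (9,15,e); (14,7,e); (14,13,e)


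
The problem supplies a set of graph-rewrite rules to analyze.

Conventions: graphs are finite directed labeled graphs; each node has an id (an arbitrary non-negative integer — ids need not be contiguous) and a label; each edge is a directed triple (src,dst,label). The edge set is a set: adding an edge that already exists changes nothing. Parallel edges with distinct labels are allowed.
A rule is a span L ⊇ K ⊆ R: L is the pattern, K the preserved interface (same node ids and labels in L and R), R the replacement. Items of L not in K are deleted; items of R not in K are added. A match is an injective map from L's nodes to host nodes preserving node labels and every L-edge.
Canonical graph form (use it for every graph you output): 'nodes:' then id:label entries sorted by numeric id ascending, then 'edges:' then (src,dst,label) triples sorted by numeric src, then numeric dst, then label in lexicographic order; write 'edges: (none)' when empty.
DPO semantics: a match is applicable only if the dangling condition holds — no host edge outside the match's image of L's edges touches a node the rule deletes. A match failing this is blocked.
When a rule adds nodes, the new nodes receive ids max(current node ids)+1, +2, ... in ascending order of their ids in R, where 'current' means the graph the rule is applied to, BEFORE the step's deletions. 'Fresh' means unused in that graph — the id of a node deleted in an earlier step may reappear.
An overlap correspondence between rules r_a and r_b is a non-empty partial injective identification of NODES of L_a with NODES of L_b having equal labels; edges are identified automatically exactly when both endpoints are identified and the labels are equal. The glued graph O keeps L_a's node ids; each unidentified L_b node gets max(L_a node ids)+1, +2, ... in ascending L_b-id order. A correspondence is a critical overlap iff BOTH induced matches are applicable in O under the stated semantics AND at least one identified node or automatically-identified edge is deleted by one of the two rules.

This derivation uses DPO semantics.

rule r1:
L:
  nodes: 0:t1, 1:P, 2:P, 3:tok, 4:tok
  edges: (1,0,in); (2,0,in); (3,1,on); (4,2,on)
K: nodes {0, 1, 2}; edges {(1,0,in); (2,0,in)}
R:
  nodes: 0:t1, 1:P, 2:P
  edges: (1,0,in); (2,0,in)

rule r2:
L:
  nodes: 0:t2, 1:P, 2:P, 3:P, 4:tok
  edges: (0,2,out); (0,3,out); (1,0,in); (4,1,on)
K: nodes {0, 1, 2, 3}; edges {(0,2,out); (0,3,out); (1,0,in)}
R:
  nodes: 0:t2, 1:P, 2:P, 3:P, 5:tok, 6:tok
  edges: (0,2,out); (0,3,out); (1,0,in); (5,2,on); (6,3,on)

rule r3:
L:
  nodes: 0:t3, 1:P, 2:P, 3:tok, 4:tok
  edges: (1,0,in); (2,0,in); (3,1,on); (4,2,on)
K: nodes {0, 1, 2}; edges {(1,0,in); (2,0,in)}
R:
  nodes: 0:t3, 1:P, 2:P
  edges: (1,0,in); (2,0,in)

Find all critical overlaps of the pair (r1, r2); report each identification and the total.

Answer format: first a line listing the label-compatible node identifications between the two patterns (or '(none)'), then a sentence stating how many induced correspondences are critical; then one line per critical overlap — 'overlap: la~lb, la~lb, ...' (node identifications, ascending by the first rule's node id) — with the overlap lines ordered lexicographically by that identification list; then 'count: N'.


label-compatible node identifications between L(r1) and L(r2): 1~1, 1~2, 1~3, 2~1, 2~2, 2~3, 3~4, 4~4
6 of the induced correspondences are critical overlaps of r1 and r2.
overlap: 1~1, 2~2, 3~4
overlap: 1~1, 2~3, 3~4
overlap: 1~1, 3~4
overlap: 1~2, 2~1, 4~4
overlap: 1~3, 2~1, 4~4
overlap: 2~1, 4~4
count: 6


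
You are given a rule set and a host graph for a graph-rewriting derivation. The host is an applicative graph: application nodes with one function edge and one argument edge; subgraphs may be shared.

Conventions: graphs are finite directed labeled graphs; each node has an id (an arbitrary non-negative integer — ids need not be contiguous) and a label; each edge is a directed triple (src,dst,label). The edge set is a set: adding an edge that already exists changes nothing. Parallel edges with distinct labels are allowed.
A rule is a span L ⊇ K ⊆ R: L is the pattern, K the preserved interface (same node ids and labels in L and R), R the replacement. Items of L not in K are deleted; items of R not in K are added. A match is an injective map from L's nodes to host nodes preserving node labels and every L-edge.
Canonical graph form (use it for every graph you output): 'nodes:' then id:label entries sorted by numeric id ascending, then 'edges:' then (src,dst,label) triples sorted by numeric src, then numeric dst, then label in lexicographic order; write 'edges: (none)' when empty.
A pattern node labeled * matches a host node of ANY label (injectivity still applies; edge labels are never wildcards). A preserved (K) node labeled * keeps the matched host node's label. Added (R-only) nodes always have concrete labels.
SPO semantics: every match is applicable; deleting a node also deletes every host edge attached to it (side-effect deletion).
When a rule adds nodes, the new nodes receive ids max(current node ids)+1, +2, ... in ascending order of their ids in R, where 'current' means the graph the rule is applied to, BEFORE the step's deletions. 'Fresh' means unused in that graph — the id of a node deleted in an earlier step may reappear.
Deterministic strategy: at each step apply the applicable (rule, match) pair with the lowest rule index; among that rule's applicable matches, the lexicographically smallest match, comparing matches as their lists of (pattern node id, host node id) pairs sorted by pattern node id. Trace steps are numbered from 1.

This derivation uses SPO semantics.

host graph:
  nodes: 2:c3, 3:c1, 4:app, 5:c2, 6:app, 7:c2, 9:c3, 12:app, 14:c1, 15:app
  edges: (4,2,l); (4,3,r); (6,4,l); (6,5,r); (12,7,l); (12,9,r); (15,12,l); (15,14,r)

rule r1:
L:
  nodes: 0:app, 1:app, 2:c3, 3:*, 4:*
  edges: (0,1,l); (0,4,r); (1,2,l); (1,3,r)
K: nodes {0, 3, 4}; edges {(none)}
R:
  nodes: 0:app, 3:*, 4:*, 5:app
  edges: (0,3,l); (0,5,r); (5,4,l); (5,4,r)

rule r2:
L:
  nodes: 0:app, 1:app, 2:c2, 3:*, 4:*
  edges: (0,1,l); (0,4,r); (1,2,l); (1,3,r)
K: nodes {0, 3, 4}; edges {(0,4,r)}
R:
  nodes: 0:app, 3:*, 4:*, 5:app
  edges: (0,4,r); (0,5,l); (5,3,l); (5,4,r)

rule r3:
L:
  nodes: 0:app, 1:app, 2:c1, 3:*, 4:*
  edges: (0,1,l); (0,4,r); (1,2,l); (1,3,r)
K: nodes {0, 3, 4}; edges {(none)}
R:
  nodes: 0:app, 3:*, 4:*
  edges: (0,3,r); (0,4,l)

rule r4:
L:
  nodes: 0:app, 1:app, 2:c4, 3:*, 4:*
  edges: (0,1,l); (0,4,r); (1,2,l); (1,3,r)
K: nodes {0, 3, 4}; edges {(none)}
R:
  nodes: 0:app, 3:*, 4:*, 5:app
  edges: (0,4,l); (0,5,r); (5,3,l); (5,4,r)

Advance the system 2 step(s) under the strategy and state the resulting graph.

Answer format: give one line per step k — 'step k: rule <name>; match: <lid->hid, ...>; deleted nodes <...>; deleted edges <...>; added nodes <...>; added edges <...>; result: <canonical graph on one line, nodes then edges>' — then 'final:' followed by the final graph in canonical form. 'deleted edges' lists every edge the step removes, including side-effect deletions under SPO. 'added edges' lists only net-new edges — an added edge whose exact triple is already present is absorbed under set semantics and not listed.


step 1: rule r1; match: 0->6, 1->4, 2->2, 3->3, 4->5; deleted nodes 2, 4; deleted edges (4,2,l); (4,3,r); (6,4,l); (6,5,r); added nodes 16; added edges (6,3,l); (6,16,r); (16,5,l); (16,5,r); result: nodes: 3:c1, 5:c2, 6:app, 7:c2, 9:c3, 12:app, 14:c1, 15:app, 16:app edges: (6,3,l); (6,16,r); (12,7,l); (12,9,r); (15,12,l); (15,14,r); (16,5,l); (16,5,r)
step 2: rule r2; match: 0->15, 1->12, 2->7, 3->9, 4->14; deleted nodes 7, 12; deleted edges (12,7,l); (12,9,r); (15,12,l); added nodes 17; added edges (15,17,l); (17,9,l); (17,14,r); result: nodes: 3:c1, 5:c2, 6:app, 9:c3, 14:c1, 15:app, 16:app, 17:app edges: (6,3,l); (6,16,r); (15,14,r); (15,17,l); (16,5,l); (16,5,r); (17,9,l); (17,14,r)
final:
nodes: 3:c1, 5:c2, 6:app, 9:c3, 14:c1, 15:app, 16:app, 17:app
edges: (6,3,l); (6,16,r); (15,14,r); (15,17,l); (16,5,l); (16,5,r); (17,9,l); (17,14,r)


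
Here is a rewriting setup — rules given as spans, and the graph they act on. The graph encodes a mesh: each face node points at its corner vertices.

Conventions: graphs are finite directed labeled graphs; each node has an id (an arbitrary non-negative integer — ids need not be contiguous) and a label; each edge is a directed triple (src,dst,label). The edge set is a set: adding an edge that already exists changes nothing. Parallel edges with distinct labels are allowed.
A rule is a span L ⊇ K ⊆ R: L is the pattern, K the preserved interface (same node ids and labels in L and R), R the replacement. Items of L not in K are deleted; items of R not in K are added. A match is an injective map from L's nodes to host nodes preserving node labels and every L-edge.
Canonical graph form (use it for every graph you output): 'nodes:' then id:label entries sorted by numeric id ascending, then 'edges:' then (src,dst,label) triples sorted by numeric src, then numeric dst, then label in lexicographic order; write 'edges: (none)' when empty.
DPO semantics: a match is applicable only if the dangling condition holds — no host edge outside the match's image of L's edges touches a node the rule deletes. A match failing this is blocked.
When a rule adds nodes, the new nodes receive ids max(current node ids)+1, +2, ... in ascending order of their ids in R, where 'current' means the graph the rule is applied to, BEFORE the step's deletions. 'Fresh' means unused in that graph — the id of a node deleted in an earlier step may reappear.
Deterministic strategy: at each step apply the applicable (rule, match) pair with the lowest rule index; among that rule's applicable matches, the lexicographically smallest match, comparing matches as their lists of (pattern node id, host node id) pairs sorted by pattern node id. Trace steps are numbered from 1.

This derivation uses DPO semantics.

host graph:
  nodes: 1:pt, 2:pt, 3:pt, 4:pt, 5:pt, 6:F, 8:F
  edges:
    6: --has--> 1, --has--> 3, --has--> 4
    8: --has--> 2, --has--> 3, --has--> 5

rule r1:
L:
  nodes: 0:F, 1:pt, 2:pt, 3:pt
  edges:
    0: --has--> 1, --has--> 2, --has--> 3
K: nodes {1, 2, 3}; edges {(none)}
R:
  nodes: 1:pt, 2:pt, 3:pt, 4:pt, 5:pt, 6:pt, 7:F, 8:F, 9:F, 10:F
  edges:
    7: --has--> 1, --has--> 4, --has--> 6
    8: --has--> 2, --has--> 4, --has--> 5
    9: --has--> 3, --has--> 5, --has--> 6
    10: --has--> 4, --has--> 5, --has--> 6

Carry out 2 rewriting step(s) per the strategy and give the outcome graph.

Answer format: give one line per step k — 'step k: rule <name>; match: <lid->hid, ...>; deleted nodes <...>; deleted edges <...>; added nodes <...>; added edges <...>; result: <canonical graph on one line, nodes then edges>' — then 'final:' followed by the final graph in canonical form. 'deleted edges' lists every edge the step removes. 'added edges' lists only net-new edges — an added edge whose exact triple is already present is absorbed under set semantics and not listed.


step 1: rule r1; match: 0->6, 1->1, 2->3, 3->4; deleted nodes 6; deleted edges (6,1,has); (6,3,has); (6,4,has); added nodes 9, 10, 11, 12, 13, 14, 15; added edges (12,1,has); (12,9,has); (12,11,has); (13,3,has); (13,9,has); (13,10,has); (14,4,has); (14,10,has); (14,11,has); (15,9,has); (15,10,has); (15,11,has); result: nodes: 1:pt, 2:pt, 3:pt, 4:pt, 5:pt, 8:F, 9:pt, 10:pt, 11:pt, 12:F, 13:F, 14:F, 15:F edges: (8,2,has); (8,3,has); (8,5,has); (12,1,has); (12,9,has); (12,11,has); (13,3,has); (13,9,has); (13,10,has); (14,4,has); (14,10,has); (14,11,has); (15,9,has); (15,10,has); (15,11,has)
step 2: rule r1; match: 0->8, 1->2, 2->3, 3->5; deleted nodes 8; deleted edges (8,2,has); (8,3,has); (8,5,has); added nodes 16, 17, 18, 19, 20, 21, 22; added edges (19,2,has); (19,16,has); (19,18,has); (20,3,has); (20,16,has); (20,17,has); (21,5,has); (21,17,has); (21,18,has); (22,16,has); (22,17,has); (22,18,has); result: nodes: 1:pt, 2:pt, 3:pt, 4:pt, 5:pt, 9:pt, 10:pt, 11:pt, 12:F, 13:F, 14:F, 15:F, 16:pt, 17:pt, 18:pt, 19:F, 20:F, 21:F, 22:F edges: (12,1,has); (12,9,has); (12,11,has); (13,3,has); (13,9,has); (13,10,has); (14,4,has); (14,10,has); (14,11,has); (15,9,has); (15,10,has); (15,11,has); (19,2,has); (19,16,has); (19,18,has); (20,3,has); (20,16,has); (20,17,has); (21,5,has); (21,17,has); (21,18,has); (22,16,has); (22,17,has); (22,18,has)
final:
nodes: 1:pt, 2:pt, 3:pt, 4:pt, 5:pt, 9:pt, 10:pt, 11:pt, 12:F, 13:F, 14:F, 15:F, 16:pt, 17:pt, 18:pt, 19:F, 20:F, 21:F, 22:F
edges: (12,1,has); (12,9,has); (12,11,has); (13,3,has); (13,9,has); (13,10,has); (14,4,has); (14,10,has); (14,11,has); (15,9,has); (15,10,has); (15,11,has); (19,2,has); (19,16,has); (19,18,has); (20,3,has); (20,16,has); (20,17,has); (21,5,has); (21,17,has); (21,18,has); (22,16,has); (22,17,has); (22,18,has)


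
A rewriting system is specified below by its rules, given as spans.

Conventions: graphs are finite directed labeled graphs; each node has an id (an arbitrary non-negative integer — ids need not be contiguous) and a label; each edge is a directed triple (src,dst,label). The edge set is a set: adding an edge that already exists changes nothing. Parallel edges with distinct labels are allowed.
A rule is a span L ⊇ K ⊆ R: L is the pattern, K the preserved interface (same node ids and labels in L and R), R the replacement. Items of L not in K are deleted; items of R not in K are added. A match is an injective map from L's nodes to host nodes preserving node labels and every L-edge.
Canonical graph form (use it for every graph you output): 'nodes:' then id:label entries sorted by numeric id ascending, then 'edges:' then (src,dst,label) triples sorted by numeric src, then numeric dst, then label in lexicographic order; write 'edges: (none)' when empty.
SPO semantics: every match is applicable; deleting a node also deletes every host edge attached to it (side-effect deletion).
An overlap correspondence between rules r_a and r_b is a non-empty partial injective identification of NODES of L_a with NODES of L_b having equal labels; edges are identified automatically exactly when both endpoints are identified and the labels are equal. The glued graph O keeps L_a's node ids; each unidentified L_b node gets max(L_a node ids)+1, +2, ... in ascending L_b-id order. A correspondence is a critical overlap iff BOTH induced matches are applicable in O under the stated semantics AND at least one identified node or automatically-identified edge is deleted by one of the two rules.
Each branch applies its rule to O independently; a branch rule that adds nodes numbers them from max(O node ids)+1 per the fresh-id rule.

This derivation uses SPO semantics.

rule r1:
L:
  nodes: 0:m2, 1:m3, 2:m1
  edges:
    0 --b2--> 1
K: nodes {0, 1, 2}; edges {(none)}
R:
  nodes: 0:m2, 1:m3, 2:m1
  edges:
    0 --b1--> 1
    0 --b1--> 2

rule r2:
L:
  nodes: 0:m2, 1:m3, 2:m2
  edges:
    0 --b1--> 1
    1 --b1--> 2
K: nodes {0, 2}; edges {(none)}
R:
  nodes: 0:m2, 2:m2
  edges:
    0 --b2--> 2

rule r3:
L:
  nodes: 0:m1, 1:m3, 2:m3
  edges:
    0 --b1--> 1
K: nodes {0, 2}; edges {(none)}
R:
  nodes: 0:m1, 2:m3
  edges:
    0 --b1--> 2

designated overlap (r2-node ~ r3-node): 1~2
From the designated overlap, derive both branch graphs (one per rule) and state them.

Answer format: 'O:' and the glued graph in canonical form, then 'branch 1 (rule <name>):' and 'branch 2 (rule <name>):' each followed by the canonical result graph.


O:
nodes: 0:m2, 1:m3, 2:m2, 3:m1, 4:m3
edges: (0,1,b1); (1,2,b1); (3,4,b1)
branch 1 (rule r2):
nodes: 0:m2, 2:m2, 3:m1, 4:m3
edges: (0,2,b2); (3,4,b1)
branch 2 (rule r3):
nodes: 0:m2, 1:m3, 2:m2, 3:m1
edges: (0,1,b1); (1,2,b1); (3,1,b1)


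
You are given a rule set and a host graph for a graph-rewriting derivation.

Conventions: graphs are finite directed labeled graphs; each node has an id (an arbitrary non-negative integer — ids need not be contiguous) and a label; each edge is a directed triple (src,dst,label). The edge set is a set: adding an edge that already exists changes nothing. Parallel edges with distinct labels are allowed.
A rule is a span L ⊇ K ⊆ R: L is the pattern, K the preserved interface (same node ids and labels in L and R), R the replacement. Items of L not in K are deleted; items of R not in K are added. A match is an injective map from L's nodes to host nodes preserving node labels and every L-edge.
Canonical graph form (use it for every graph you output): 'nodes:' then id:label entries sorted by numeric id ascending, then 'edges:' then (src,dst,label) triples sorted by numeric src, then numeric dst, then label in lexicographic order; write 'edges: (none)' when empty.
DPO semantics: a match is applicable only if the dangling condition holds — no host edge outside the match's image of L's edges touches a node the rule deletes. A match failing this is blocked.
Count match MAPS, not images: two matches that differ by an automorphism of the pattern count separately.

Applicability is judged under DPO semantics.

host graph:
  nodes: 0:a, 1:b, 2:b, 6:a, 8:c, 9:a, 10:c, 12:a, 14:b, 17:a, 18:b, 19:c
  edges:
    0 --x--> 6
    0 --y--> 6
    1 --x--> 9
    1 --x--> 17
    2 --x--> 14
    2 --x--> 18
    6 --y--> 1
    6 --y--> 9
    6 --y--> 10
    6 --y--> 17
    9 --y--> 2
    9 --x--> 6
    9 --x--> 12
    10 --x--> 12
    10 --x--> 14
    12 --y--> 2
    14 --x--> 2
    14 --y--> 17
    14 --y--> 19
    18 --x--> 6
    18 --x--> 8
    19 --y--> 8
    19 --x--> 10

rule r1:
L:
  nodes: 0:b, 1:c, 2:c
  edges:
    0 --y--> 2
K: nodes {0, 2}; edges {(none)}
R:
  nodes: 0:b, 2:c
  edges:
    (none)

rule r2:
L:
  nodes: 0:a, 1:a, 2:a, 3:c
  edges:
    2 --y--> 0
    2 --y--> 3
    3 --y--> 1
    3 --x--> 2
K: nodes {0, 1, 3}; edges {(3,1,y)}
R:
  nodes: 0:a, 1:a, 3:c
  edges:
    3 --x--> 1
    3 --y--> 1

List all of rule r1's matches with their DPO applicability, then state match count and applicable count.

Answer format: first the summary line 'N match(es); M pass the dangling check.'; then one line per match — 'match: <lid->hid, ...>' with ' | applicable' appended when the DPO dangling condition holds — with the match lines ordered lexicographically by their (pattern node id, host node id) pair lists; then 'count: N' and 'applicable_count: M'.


2 match(es); 0 pass the dangling check.
match: 0->14, 1->8, 2->19
match: 0->14, 1->10, 2->19
count: 2
applicable_count: 0


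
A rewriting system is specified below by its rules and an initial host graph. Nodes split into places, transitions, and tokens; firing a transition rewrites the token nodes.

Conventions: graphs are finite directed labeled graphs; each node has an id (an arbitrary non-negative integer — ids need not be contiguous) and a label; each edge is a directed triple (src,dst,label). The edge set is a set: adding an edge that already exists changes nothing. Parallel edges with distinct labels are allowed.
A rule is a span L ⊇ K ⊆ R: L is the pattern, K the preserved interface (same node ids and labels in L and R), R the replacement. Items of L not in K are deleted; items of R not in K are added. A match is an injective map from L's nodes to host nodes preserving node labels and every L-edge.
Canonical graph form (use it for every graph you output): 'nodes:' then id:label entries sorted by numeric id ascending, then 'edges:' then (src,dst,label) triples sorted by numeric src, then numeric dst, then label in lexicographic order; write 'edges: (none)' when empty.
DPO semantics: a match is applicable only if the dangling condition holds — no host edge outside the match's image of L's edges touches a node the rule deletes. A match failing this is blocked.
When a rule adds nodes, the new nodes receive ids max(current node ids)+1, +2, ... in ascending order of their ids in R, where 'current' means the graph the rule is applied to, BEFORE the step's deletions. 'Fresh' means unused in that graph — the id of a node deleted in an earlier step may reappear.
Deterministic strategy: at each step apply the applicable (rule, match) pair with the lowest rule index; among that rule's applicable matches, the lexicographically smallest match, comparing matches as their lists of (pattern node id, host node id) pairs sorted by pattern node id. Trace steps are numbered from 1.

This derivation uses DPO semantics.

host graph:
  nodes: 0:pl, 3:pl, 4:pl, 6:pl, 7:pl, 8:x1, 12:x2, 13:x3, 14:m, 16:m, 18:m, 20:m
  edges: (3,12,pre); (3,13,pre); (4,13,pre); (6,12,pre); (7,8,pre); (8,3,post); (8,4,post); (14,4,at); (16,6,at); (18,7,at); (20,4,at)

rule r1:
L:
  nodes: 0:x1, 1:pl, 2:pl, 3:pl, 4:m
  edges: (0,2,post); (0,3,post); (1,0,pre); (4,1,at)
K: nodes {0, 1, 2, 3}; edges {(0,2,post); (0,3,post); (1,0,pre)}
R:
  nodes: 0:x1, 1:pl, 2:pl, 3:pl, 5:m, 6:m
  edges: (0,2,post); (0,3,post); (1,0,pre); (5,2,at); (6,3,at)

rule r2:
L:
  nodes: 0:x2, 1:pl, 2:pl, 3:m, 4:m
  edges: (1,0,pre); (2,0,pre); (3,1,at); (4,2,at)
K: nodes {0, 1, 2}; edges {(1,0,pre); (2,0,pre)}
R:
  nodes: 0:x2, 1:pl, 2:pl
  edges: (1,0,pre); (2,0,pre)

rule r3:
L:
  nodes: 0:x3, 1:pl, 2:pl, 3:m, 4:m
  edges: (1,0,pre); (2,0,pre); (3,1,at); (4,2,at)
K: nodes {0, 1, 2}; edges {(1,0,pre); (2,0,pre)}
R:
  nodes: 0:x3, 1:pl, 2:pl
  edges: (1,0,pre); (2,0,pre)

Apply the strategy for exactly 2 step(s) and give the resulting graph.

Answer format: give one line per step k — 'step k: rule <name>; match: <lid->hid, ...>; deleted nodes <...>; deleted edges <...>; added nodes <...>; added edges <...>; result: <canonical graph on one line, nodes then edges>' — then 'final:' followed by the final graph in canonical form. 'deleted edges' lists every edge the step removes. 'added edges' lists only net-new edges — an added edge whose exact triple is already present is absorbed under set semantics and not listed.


step 1: rule r1; match: 0->8, 1->7, 2->3, 3->4, 4->18; deleted nodes 18; deleted edges (18,7,at); added nodes 21, 22; added edges (21,3,at); (22,4,at); result: nodes: 0:pl, 3:pl, 4:pl, 6:pl, 7:pl, 8:x1, 12:x2, 13:x3, 14:m, 16:m, 20:m, 21:m, 22:m edges: (3,12,pre); (3,13,pre); (4,13,pre); (6,12,pre); (7,8,pre); (8,3,post); (8,4,post); (14,4,at); (16,6,at); (20,4,at); (21,3,at); (22,4,at)
step 2: rule r2; match: 0->12, 1->3, 2->6, 3->21, 4->16; deleted nodes 16, 21; deleted edges (16,6,at); (21,3,at); added nodes (none); added edges (none); result: nodes: 0:pl, 3:pl, 4:pl, 6:pl, 7:pl, 8:x1, 12:x2, 13:x3, 14:m, 20:m, 22:m edges: (3,12,pre); (3,13,pre); (4,13,pre); (6,12,pre); (7,8,pre); (8,3,post); (8,4,post); (14,4,at); (20,4,at); (22,4,at)
final:
nodes: 0:pl, 3:pl, 4:pl, 6:pl, 7:pl, 8:x1, 12:x2, 13:x3, 14:m, 20:m, 22:m
edges: (3,12,pre); (3,13,pre); (4,13,pre); (6,12,pre); (7,8,pre); (8,3,post); (8,4,post); (14,4,at); (20,4,at); (22,4,at)


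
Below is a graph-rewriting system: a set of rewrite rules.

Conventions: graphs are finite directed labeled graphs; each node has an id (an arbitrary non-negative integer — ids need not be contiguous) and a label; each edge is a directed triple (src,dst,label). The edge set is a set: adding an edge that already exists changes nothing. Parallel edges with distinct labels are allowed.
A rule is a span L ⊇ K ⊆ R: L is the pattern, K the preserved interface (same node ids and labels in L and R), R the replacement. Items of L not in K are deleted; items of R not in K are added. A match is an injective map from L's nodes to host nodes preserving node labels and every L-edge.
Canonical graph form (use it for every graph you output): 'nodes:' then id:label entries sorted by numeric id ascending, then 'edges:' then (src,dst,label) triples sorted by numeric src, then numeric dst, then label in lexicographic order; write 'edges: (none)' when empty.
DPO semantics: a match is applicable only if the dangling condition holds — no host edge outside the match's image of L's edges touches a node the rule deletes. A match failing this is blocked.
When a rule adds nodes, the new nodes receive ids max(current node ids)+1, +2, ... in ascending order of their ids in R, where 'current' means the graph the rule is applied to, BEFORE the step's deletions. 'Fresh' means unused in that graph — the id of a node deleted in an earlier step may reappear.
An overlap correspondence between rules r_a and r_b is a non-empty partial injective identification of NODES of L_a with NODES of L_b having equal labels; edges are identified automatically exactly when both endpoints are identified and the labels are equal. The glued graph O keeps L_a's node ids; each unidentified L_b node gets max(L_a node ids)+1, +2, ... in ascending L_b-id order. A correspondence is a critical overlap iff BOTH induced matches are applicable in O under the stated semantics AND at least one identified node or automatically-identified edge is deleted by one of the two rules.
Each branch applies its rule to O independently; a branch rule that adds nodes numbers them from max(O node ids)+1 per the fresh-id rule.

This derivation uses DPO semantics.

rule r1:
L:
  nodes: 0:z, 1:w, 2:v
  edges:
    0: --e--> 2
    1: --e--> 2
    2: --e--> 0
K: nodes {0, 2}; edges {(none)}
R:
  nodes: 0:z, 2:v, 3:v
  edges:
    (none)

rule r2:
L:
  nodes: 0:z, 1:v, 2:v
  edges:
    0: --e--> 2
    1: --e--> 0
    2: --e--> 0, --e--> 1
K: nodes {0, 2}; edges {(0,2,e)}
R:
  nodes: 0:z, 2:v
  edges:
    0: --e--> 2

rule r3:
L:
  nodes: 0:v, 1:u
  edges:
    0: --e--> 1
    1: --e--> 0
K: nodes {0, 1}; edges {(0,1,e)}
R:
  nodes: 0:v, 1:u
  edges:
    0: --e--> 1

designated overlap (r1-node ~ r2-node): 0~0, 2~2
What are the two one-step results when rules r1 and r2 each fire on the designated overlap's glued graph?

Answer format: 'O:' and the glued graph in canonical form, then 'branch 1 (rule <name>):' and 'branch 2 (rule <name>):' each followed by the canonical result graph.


O:
nodes: 0:z, 1:w, 2:v, 3:v
edges: (0,2,e); (1,2,e); (2,0,e); (2,3,e); (3,0,e)
branch 1 (rule r1):
nodes: 0:z, 2:v, 3:v, 4:v
edges: (2,3,e); (3,0,e)
branch 2 (rule r2):
nodes: 0:z, 1:w, 2:v
edges: (0,2,e); (1,2,e)


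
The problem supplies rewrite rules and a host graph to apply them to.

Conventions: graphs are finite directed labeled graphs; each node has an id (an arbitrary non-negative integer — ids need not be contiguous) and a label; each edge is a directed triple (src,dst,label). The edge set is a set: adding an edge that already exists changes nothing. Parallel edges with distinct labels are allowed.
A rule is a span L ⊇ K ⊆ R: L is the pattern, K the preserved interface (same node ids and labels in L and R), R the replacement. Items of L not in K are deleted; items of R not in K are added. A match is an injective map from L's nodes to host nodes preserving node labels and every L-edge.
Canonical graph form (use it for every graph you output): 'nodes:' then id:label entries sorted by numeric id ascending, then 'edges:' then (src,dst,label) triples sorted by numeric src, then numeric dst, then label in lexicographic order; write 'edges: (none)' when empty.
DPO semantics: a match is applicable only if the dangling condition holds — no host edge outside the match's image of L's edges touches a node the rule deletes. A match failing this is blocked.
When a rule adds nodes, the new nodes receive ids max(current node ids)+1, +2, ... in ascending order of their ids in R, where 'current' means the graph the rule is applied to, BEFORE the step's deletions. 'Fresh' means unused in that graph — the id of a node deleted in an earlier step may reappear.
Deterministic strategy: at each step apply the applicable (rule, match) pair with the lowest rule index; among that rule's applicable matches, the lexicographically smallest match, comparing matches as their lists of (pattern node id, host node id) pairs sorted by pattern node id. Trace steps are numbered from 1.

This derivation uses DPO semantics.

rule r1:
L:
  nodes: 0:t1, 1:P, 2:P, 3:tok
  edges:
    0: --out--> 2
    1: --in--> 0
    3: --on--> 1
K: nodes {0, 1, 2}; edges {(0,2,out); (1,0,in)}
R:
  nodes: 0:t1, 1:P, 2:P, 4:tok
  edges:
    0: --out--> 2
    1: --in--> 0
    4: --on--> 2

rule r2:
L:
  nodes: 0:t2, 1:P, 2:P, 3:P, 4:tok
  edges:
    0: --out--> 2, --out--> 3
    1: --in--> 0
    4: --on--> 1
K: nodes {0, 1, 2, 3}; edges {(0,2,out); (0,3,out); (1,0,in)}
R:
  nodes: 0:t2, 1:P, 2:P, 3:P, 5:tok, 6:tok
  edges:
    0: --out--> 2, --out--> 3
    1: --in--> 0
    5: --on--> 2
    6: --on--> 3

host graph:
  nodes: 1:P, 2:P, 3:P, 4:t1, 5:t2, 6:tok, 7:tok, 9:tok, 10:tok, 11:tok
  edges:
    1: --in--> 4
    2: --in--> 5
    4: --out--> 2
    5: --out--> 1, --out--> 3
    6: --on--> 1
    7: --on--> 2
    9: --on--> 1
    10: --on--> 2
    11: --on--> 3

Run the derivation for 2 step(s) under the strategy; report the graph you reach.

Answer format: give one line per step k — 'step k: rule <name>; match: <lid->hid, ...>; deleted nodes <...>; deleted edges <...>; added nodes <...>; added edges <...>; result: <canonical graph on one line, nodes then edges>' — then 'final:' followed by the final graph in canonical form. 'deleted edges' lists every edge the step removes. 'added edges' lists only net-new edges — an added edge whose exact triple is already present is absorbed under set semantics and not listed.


step 1: rule r1; match: 0->4, 1->1, 2->2, 3->6; deleted nodes 6; deleted edges (6,1,on); added nodes 12; added edges (12,2,on); result: nodes: 1:P, 2:P, 3:P, 4:t1, 5:t2, 7:tok, 9:tok, 10:tok, 11:tok, 12:tok edges: (1,4,in); (2,5,in); (4,2,out); (5,1,out); (5,3,out); (7,2,on); (9,1,on); (10,2,on); (11,3,on); (12,2,on)
step 2: rule r1; match: 0->4, 1->1, 2->2, 3->9; deleted nodes 9; deleted edges (9,1,on); added nodes 13; added edges (13,2,on); result: nodes: 1:P, 2:P, 3:P, 4:t1, 5:t2, 7:tok, 10:tok, 11:tok, 12:tok, 13:tok edges: (1,4,in); (2,5,in); (4,2,out); (5,1,out); (5,3,out); (7,2,on); (10,2,on); (11,3,on); (12,2,on); (13,2,on)
final:
nodes: 1:P, 2:P, 3:P, 4:t1, 5:t2, 7:tok, 10:tok, 11:tok, 12:tok, 13:tok
edges: (1,4,in); (2,5,in); (4,2,out); (5,1,out); (5,3,out); (7,2,on); (10,2,on); (11,3,on); (12,2,on); (13,2,on)
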